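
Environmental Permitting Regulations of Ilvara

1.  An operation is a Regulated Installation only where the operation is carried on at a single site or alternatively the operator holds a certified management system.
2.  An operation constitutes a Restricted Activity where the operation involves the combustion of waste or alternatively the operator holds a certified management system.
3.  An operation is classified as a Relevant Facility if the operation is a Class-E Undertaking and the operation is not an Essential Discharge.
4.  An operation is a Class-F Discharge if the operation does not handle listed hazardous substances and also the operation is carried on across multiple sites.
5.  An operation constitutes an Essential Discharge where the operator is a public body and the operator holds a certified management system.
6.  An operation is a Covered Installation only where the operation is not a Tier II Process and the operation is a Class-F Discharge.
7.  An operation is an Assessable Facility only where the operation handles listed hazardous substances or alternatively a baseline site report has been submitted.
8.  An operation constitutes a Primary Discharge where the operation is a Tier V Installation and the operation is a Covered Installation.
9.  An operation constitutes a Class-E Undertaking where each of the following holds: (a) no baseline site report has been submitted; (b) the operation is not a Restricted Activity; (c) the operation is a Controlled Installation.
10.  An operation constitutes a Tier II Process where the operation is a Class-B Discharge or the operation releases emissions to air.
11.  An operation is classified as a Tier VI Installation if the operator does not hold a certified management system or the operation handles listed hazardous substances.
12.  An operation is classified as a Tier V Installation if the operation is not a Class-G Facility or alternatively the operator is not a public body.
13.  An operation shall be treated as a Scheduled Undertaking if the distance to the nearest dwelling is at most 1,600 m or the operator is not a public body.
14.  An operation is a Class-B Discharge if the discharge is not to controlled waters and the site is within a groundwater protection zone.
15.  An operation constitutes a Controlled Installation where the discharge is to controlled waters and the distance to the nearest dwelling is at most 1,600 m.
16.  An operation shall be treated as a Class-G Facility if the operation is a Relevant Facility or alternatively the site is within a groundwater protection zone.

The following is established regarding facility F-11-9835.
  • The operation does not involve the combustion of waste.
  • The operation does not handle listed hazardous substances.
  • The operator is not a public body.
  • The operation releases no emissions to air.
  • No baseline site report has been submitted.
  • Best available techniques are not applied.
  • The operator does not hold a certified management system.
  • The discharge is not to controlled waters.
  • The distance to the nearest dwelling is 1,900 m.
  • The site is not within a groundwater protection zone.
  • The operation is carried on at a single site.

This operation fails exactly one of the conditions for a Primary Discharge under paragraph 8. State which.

Covered Installation

Under paragraph 2: the operation involves the combustion of waste? no; or the operator holds a certified management system? no. So the operation is not a Restricted Activity.
Under paragraph 15: the discharge is to controlled waters? no; and distance to the nearest dwelling: 1,900 m ≤ 1,600 m? no. So the operation is not a Controlled Installation.
Under paragraph 9: no baseline site report has been submitted? yes; and not a Restricted Activity (paragraph 2)? yes; and Controlled Installation (paragraph 15)? no. So the operation is not a Class-E Undertaking.
Under paragraph 5: the operator is a public body? no; and the operator holds a certified management system? no. So the operation is not an Essential Discharge.
Under paragraph 3: Class-E Undertaking (paragraph 9)? no; and not an Essential Discharge (paragraph 5)? yes. So the operation is not a Relevant Facility.
Under paragraph 16: Relevant Facility (paragraph 3)? no; or the site is within a groundwater protection zone? no. So the operation is not a Class-G Facility.
Under paragraph 12: not a Class-G Facility (paragraph 16)? yes; or the operator is not a public body? yes. So the operation is a Tier V Installation.
Under paragraph 14: the discharge is not to controlled waters? yes; and the site is within a groundwater protection zone? no. So the operation is not a Class-B Discharge.
Under paragraph 10: Class-B Discharge (paragraph 14)? no; or the operation releases emissions to air? no. So the operation is not a Tier II Process.
Under paragraph 4: the operation does not handle listed hazardous substances? yes; and the operation is carried on across multiple sites? no. So the operation is not a Class-F Discharge.
Under paragraph 6: not a Tier II Process (paragraph 10)? yes; and Class-F Discharge (paragraph 4)? no. So the operation is not a Covered Installation.
Under paragraph 8: Tier V Installation (paragraph 12)? yes; and Covered Installation (paragraph 6)? no. So the operation is not a Primary Discharge.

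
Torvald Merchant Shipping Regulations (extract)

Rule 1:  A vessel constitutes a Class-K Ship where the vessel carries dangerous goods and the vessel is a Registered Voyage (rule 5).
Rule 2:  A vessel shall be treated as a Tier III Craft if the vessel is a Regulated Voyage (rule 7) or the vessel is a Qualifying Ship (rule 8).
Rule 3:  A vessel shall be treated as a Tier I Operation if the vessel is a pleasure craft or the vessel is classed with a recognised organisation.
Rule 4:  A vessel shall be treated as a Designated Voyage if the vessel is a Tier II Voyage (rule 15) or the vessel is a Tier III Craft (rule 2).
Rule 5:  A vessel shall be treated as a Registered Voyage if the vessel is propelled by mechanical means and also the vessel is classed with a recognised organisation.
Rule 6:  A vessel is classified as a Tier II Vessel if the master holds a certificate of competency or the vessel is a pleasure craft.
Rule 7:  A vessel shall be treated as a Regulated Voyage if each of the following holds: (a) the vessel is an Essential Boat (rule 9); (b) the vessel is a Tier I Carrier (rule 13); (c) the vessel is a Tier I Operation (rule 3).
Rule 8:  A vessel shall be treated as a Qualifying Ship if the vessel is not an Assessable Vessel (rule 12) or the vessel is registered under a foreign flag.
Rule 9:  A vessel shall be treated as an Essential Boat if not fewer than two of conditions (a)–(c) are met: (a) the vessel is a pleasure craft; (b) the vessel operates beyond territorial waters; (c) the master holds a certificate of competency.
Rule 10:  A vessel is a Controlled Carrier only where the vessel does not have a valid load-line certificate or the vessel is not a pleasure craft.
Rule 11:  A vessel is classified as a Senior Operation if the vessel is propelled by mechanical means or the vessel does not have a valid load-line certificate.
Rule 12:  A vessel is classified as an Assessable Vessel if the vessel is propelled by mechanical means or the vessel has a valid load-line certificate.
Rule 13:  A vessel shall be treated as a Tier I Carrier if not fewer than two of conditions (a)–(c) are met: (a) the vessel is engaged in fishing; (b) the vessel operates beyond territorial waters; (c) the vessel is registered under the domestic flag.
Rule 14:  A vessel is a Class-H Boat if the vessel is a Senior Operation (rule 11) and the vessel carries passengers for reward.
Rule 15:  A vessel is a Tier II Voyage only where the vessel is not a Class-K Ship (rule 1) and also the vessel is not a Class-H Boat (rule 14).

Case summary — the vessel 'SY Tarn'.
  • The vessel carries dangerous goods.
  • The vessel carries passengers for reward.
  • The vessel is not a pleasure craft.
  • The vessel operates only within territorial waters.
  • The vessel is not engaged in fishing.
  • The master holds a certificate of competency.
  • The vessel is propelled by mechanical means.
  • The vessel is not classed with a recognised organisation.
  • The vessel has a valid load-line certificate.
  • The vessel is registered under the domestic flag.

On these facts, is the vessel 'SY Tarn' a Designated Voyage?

rule 5 — Registered Voyage: [the vessel is propelled by mechanical means? yes] AND [the vessel is classed with a recognised organisation? no] → not satisfied.
rule 1 — Class-K Ship: [the vessel carries dangerous goods? yes] AND [Registered Voyage (rule 5)? no] → not satisfied.
rule 11 — Senior Operation: [the vessel is propelled by mechanical means? yes] OR [the vessel does not have a valid load-line certificate? no] → satisfied.
rule 14 — Class-H Boat: [Senior Operation (rule 11)? yes] AND [the vessel carries passengers for reward? yes] → satisfied.
rule 15 — Tier II Voyage: [not a Class-K Ship (rule 1)? yes] AND [not a Class-H Boat (rule 14)? no] → not satisfied.
rule 9 — Essential Boat: the vessel is a pleasure craft? no; the vessel operates beyond territorial waters? no; the master holds a certificate of competency? yes — 1 of 3 hold (need ≥2) → not satisfied.
rule 13 — Tier I Carrier: the vessel is engaged in fishing? no; the vessel operates beyond territorial waters? no; the vessel is registered under the domestic flag? yes — 1 of 3 hold (need ≥2) → not satisfied.
rule 3 — Tier I Operation: [the vessel is a pleasure craft? no] OR [the vessel is classed with a recognised organisation? no] → not satisfied.
rule 7 — Regulated Voyage: [Essential Boat (rule 9)? no] AND [Tier I Carrier (rule 13)? no] AND [Tier I Operation (rule 3)? no] → not satisfied.
rule 12 — Assessable Vessel: [the vessel is propelled by mechanical means? yes] OR [the vessel has a valid load-line certificate? yes] → satisfied.
rule 8 — Qualifying Ship: [not an Assessable Vessel (rule 12)? no] OR [the vessel is registered under a foreign flag? no] → not satisfied.
rule 2 — Tier III Craft: [Regulated Voyage (rule 7)? no] OR [Qualifying Ship (rule 8)? no] → not satisfied.
rule 4 — Designated Voyage: [Tier II Voyage (rule 15)? no] OR [Tier III Craft (rule 2)? no] → not satisfied.

No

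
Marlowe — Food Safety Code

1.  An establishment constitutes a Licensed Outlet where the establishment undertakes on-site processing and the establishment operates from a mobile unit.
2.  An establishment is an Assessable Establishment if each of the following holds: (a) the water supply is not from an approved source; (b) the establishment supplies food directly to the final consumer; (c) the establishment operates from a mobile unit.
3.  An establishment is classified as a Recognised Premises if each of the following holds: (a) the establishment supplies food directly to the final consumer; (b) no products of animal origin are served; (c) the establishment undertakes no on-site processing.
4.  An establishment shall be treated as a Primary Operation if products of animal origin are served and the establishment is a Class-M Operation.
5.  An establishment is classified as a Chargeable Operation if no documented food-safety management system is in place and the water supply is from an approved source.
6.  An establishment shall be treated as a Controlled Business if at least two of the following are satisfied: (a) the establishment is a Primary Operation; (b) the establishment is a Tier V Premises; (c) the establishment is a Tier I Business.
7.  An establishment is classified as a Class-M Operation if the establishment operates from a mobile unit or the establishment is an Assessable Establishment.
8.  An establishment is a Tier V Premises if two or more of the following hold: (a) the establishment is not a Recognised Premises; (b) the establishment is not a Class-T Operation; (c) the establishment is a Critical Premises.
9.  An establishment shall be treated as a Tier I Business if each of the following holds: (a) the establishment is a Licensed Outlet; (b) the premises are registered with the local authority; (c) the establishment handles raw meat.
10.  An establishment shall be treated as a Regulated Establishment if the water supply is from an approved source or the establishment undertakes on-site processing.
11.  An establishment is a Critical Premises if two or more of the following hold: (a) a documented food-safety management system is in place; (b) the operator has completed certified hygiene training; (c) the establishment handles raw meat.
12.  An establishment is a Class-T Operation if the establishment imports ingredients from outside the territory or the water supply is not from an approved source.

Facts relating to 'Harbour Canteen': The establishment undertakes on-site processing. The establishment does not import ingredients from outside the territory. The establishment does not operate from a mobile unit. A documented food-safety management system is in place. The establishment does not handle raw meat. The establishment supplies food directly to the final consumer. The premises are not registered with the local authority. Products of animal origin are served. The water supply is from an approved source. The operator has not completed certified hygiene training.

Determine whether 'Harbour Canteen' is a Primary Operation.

No

paragraph 2 — Assessable Establishment: [the water supply is not from an approved source? no] AND [the establishment supplies food directly to the final consumer? yes] AND [the establishment operates from a mobile unit? no] → not satisfied.
paragraph 7 — Class-M Operation: [the establishment operates from a mobile unit? no] OR [Assessable Establishment (paragraph 2)? no] → not satisfied.
paragraph 4 — Primary Operation: [products of animal origin are served? yes] AND [Class-M Operation (paragraph 7)? no] → not satisfied.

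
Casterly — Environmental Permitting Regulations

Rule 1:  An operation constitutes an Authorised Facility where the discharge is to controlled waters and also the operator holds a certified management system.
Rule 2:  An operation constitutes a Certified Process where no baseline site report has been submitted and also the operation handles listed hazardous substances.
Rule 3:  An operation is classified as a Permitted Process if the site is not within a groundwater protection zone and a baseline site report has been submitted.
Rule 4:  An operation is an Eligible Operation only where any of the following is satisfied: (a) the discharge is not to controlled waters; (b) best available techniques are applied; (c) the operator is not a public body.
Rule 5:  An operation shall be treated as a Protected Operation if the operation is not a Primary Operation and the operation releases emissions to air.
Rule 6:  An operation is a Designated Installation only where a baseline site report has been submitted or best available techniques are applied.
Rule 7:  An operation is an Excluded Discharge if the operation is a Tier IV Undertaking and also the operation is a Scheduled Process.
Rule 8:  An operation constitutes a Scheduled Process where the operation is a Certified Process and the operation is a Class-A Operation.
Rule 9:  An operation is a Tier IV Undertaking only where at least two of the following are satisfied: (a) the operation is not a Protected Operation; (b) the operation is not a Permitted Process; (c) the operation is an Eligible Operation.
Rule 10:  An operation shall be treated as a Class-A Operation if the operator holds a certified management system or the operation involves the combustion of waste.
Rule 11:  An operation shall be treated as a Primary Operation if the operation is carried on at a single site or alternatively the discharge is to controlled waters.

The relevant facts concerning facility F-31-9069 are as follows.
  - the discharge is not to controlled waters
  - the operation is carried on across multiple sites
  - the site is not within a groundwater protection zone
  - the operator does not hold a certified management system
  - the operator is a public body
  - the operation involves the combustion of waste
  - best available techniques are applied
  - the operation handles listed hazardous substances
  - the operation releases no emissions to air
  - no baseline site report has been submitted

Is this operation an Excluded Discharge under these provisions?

Yes

Under rule 11: the operation is carried on at a single site? no; or the discharge is to controlled waters? no. So the operation is not a Primary Operation.
Under rule 5: not a Primary Operation (rule 11)? yes; and the operation releases emissions to air? no. So the operation is not a Protected Operation.
Under rule 3: the site is not within a groundwater protection zone? yes; and a baseline site report has been submitted? no. So the operation is not a Permitted Process.
Under rule 4: the discharge is not to controlled waters? yes; or best available techniques are applied? yes; or the operator is not a public body? no. So the operation is an Eligible Operation.
Under rule 9: not a Protected Operation (rule 5)? yes; not a Permitted Process (rule 3)? yes; Eligible Operation (rule 4)? yes — 3 of 3 hold (need ≥2) → satisfied.
Under rule 2: no baseline site report has been submitted? yes; and the operation handles listed hazardous substances? yes. So the operation is a Certified Process.
Under rule 10: the operator holds a certified management system? no; or the operation involves the combustion of waste? yes. So the operation is a Class-A Operation.
Under rule 8: Certified Process (rule 2)? yes; and Class-A Operation (rule 10)? yes. So the operation is a Scheduled Process.
Under rule 7: Tier IV Undertaking (rule 9)? yes; and Scheduled Process (rule 8)? yes. So the operation is an Excluded Discharge.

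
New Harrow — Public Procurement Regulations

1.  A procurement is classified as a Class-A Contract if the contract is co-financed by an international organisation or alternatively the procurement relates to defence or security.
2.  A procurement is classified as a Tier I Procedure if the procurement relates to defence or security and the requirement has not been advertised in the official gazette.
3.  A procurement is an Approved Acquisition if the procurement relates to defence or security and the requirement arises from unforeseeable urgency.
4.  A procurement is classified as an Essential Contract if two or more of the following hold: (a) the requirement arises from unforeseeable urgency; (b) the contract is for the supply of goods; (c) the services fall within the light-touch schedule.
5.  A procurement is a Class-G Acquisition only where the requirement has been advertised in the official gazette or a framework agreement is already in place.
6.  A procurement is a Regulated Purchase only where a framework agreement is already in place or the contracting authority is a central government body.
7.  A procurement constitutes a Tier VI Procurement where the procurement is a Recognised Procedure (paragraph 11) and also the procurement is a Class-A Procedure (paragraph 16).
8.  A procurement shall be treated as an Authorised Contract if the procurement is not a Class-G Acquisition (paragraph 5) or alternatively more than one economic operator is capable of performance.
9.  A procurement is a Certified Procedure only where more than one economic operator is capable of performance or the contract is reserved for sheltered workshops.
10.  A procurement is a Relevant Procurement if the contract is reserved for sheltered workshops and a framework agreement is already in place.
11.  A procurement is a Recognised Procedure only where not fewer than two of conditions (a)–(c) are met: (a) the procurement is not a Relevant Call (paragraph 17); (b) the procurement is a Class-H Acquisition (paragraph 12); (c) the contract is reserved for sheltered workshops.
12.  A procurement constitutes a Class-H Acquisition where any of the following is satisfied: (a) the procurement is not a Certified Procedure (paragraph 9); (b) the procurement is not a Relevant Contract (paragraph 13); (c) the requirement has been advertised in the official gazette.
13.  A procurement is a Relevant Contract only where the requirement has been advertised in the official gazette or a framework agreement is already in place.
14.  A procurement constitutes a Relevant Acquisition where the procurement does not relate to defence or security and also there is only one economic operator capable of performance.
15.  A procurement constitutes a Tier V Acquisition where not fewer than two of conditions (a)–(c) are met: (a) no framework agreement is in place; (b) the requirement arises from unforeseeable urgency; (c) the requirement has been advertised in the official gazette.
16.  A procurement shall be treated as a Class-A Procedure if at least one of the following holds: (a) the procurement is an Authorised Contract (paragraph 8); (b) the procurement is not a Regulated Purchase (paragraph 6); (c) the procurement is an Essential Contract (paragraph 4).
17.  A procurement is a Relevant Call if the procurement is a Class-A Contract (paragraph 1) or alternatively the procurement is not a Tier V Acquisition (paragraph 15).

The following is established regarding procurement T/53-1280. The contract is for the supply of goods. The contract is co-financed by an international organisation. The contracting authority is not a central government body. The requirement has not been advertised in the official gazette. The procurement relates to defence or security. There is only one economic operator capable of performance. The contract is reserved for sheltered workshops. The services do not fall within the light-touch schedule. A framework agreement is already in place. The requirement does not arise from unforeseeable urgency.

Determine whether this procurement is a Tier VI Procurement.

No

paragraph 1 — Class-A Contract: [the contract is co-financed by an international organisation? yes] OR [the procurement relates to defence or security? yes] → satisfied.
paragraph 15 — Tier V Acquisition: no framework agreement is in place? no; the requirement arises from unforeseeable urgency? no; the requirement has been advertised in the official gazette? no — 0 of 3 hold (need ≥2) → not satisfied.
paragraph 17 — Relevant Call: [Class-A Contract (paragraph 1)? yes] OR [not a Tier V Acquisition (paragraph 15)? yes] → satisfied.
paragraph 9 — Certified Procedure: [more than one economic operator is capable of performance? no] OR [the contract is reserved for sheltered workshops? yes] → satisfied.
paragraph 13 — Relevant Contract: [the requirement has been advertised in the official gazette? no] OR [a framework agreement is already in place? yes] → satisfied.
paragraph 12 — Class-H Acquisition: [not a Certified Procedure (paragraph 9)? no] OR [not a Relevant Contract (paragraph 13)? no] OR [the requirement has been advertised in the official gazette? no] → not satisfied.
paragraph 11 — Recognised Procedure: not a Relevant Call (paragraph 17)? no; Class-H Acquisition (paragraph 12)? no; the contract is reserved for sheltered workshops? yes — 1 of 3 hold (need ≥2) → not satisfied.
paragraph 5 — Class-G Acquisition: [the requirement has been advertised in the official gazette? no] OR [a framework agreement is already in place? yes] → satisfied.
paragraph 8 — Authorised Contract: [not a Class-G Acquisition (paragraph 5)? no] OR [more than one economic operator is capable of performance? no] → not satisfied.
paragraph 6 — Regulated Purchase: [a framework agreement is already in place? yes] OR [the contracting authority is a central government body? no] → satisfied.
paragraph 4 — Essential Contract: the requirement arises from unforeseeable urgency? no; the contract is for the supply of goods? yes; the services fall within the light-touch schedule? no — 1 of 3 hold (need ≥2) → not satisfied.
paragraph 16 — Class-A Procedure: [Authorised Contract (paragraph 8)? no] OR [not a Regulated Purchase (paragraph 6)? no] OR [Essential Contract (paragraph 4)? no] → not satisfied.
paragraph 7 — Tier VI Procurement: [Recognised Procedure (paragraph 11)? no] AND [Class-A Procedure (paragraph 16)? no] → not satisfied.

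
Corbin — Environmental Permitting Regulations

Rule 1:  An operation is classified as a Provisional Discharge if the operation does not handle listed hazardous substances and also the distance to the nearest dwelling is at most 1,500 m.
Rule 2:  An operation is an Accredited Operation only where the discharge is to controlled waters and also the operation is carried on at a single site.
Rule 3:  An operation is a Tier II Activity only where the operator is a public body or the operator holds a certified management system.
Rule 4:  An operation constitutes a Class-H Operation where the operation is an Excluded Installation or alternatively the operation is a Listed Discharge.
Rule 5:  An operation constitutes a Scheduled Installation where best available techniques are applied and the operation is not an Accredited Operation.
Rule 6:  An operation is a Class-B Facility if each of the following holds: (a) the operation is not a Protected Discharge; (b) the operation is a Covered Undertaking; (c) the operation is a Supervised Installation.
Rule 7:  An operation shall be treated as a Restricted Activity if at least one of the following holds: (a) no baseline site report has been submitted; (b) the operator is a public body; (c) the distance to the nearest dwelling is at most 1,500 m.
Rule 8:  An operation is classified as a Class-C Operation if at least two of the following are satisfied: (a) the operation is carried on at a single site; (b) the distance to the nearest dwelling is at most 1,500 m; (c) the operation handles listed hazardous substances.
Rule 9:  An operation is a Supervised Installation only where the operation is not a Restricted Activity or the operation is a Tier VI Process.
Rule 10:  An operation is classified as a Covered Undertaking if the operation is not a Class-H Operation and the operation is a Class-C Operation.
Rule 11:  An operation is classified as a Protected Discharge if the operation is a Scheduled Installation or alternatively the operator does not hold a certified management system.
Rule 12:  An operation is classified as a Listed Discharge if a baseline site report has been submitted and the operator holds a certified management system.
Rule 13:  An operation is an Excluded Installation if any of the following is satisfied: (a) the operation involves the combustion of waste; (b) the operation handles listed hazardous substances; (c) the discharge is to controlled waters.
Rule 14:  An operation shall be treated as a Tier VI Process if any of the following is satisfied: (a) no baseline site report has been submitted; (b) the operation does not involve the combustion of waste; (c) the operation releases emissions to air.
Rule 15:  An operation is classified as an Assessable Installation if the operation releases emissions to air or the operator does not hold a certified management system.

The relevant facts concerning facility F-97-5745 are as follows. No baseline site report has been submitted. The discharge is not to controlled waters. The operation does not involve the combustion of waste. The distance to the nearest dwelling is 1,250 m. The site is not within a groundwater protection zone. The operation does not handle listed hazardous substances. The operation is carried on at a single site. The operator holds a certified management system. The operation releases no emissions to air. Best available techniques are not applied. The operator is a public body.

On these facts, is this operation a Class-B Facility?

Under rule 2: the discharge is to controlled waters? no; and the operation is carried on at a single site? yes. So the operation is not an Accredited Operation.
Under rule 5: best available techniques are applied? no; and not an Accredited Operation (rule 2)? yes. So the operation is not a Scheduled Installation.
Under rule 11: Scheduled Installation (rule 5)? no; or the operator does not hold a certified management system? no. So the operation is not a Protected Discharge.
Under rule 13: the operation involves the combustion of waste? no; or the operation handles listed hazardous substances? no; or the discharge is to controlled waters? no. So the operation is not an Excluded Installation.
Under rule 12: a baseline site report has been submitted? no; and the operator holds a certified management system? yes. So the operation is not a Listed Discharge.
Under rule 4: Excluded Installation (rule 13)? no; or Listed Discharge (rule 12)? no. So the operation is not a Class-H Operation.
Under rule 8: the operation is carried on at a single site? yes; distance to the nearest dwelling: 1,250 m ≤ 1,500 m? yes; the operation handles listed hazardous substances? no — 2 of 3 hold (need ≥2) → satisfied.
Under rule 10: not a Class-H Operation (rule 4)? yes; and Class-C Operation (rule 8)? yes. So the operation is a Covered Undertaking.
Under rule 7: no baseline site report has been submitted? yes; or the operator is a public body? yes; or distance to the nearest dwelling: 1,250 m ≤ 1,500 m? yes. So the operation is a Restricted Activity.
Under rule 14: no baseline site report has been submitted? yes; or the operation does not involve the combustion of waste? yes; or the operation releases emissions to air? no. So the operation is a Tier VI Process.
Under rule 9: not a Restricted Activity (rule 7)? no; or Tier VI Process (rule 14)? yes. So the operation is a Supervised Installation.
Under rule 6: not a Protected Discharge (rule 11)? yes; and Covered Undertaking (rule 10)? yes; and Supervised Installation (rule 9)? yes. So the operation is a Class-B Facility.

Yes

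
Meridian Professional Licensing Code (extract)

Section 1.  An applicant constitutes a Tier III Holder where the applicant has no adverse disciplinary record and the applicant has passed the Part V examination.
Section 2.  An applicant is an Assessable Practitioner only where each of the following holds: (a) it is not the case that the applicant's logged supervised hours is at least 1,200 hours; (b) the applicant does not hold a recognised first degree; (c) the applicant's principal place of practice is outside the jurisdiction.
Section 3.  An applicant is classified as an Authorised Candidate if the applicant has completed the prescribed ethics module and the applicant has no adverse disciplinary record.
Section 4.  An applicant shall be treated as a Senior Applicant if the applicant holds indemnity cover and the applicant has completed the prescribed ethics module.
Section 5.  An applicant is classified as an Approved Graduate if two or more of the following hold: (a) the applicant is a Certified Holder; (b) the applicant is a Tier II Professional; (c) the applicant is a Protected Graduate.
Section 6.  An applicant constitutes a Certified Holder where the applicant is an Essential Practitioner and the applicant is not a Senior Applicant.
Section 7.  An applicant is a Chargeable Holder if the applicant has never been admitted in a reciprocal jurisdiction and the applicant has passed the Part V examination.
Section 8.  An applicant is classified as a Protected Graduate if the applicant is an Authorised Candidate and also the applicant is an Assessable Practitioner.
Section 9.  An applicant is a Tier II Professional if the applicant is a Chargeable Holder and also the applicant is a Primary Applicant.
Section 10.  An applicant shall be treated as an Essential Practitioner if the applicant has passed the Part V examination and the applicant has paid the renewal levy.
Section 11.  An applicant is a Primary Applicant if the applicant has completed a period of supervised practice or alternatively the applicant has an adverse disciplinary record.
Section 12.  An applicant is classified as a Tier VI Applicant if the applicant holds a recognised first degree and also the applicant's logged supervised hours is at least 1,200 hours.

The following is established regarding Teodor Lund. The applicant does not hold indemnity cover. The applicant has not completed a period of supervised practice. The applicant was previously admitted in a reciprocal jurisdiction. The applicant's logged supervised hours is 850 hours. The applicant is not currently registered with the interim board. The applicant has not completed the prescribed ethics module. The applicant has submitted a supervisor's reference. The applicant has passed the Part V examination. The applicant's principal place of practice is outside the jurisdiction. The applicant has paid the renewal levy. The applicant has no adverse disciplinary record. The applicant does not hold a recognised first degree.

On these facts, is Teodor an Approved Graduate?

section 10 — Essential Practitioner: [the applicant has passed the Part V examination? yes] AND [the applicant has paid the renewal levy? yes] → satisfied.
section 4 — Senior Applicant: [the applicant holds indemnity cover? no] AND [the applicant has completed the prescribed ethics module? no] → not satisfied.
section 6 — Certified Holder: [Essential Practitioner (section 10)? yes] AND [not a Senior Applicant (section 4)? yes] → satisfied.
section 7 — Chargeable Holder: [the applicant has never been admitted in a reciprocal jurisdiction? no] AND [the applicant has passed the Part V examination? yes] → not satisfied.
section 11 — Primary Applicant: [the applicant has completed a period of supervised practice? no] OR [the applicant has an adverse disciplinary record? no] → not satisfied.
section 9 — Tier II Professional: [Chargeable Holder (section 7)? no] AND [Primary Applicant (section 11)? no] → not satisfied.
section 3 — Authorised Candidate: [the applicant has completed the prescribed ethics module? no] AND [the applicant has no adverse disciplinary record? yes] → not satisfied.
section 2 — Assessable Practitioner: [applicant's logged supervised hours: 850 hours ≥ 1,200 hours? no, so negated condition yes] AND [the applicant does not hold a recognised first degree? yes] AND [the applicant's principal place of practice is outside the jurisdiction? yes] → satisfied.
section 8 — Protected Graduate: [Authorised Candidate (section 3)? no] AND [Assessable Practitioner (section 2)? yes] → not satisfied.
section 5 — Approved Graduate: Certified Holder (section 6)? yes; Tier II Professional (section 9)? no; Protected Graduate (section 8)? no — 1 of 3 hold (need ≥2) → not satisfied.

No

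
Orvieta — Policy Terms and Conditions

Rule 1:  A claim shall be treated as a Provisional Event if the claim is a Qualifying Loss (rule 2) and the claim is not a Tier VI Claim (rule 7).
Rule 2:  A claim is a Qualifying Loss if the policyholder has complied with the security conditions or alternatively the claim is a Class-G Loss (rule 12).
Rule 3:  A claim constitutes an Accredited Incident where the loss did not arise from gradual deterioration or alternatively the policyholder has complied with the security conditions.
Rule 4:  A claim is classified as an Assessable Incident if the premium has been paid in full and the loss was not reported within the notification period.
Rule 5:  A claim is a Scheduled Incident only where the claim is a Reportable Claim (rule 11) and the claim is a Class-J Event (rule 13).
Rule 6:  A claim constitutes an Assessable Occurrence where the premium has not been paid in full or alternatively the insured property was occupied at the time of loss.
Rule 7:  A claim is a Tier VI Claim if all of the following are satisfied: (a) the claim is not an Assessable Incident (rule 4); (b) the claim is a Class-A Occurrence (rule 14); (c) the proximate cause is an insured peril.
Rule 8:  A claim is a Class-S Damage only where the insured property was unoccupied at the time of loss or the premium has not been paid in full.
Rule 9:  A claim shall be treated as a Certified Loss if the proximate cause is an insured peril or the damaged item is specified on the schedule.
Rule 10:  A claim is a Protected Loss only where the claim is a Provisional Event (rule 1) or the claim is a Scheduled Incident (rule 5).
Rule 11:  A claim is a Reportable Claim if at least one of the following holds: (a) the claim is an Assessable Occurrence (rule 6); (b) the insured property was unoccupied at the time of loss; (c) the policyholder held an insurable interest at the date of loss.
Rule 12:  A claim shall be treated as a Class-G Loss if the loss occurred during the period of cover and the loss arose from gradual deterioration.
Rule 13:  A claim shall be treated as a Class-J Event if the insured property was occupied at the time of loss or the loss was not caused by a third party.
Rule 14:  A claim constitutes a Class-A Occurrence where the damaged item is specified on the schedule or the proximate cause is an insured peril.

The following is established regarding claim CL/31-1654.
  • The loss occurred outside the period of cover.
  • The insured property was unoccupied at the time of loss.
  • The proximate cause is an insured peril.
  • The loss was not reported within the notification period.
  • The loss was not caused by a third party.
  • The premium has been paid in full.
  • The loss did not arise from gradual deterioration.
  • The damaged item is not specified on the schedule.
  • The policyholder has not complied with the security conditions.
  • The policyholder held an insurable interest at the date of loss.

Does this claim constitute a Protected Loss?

Yes

rule 12 — Class-G Loss: [the loss occurred during the period of cover? no] AND [the loss arose from gradual deterioration? no] → not satisfied.
rule 2 — Qualifying Loss: [the policyholder has complied with the security conditions? no] OR [Class-G Loss (rule 12)? no] → not satisfied.
rule 4 — Assessable Incident: [the premium has been paid in full? yes] AND [the loss was not reported within the notification period? yes] → satisfied.
rule 14 — Class-A Occurrence: [the damaged item is specified on the schedule? no] OR [the proximate cause is an insured peril? yes] → satisfied.
rule 7 — Tier VI Claim: [not an Assessable Incident (rule 4)? no] AND [Class-A Occurrence (rule 14)? yes] AND [the proximate cause is an insured peril? yes] → not satisfied.
rule 1 — Provisional Event: [Qualifying Loss (rule 2)? no] AND [not a Tier VI Claim (rule 7)? yes] → not satisfied.
rule 6 — Assessable Occurrence: [the premium has not been paid in full? no] OR [the insured property was occupied at the time of loss? no] → not satisfied.
rule 11 — Reportable Claim: [Assessable Occurrence (rule 6)? no] OR [the insured property was unoccupied at the time of loss? yes] OR [the policyholder held an insurable interest at the date of loss? yes] → satisfied.
rule 13 — Class-J Event: [the insured property was occupied at the time of loss? no] OR [the loss was not caused by a third party? yes] → satisfied.
rule 5 — Scheduled Incident: [Reportable Claim (rule 11)? yes] AND [Class-J Event (rule 13)? yes] → satisfied.
rule 10 — Protected Loss: [Provisional Event (rule 1)? no] OR [Scheduled Incident (rule 5)? yes] → satisfied.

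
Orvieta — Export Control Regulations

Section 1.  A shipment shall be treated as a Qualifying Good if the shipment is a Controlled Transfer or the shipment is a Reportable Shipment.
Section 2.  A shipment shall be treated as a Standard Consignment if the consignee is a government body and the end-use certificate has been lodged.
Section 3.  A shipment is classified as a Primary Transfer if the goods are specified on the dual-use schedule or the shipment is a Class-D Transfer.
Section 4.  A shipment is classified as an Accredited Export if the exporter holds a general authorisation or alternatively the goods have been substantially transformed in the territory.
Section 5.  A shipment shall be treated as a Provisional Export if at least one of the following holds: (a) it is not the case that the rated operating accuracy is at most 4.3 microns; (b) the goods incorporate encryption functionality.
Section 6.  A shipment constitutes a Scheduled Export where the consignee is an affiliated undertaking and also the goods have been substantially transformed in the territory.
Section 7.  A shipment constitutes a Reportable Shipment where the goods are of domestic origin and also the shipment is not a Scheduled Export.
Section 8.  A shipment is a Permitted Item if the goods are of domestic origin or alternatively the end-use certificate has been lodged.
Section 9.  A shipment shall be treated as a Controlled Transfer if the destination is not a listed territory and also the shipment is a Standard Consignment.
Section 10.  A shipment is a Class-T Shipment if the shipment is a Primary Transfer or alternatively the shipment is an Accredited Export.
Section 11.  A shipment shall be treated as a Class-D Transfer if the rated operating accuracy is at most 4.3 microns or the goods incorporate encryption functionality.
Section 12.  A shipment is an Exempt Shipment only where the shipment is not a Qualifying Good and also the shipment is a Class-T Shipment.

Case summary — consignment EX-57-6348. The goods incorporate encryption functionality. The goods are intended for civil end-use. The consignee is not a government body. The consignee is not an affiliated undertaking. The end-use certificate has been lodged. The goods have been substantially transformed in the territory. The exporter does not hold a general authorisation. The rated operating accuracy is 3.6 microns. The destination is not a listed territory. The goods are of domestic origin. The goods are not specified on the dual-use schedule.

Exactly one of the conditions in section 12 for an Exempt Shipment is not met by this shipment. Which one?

Qualifying Good

section 2 — Standard Consignment: [the consignee is a government body? no] AND [the end-use certificate has been lodged? yes] → not satisfied.
section 9 — Controlled Transfer: [the destination is not a listed territory? yes] AND [Standard Consignment (section 2)? no] → not satisfied.
section 6 — Scheduled Export: [the consignee is an affiliated undertaking? no] AND [the goods have been substantially transformed in the territory? yes] → not satisfied.
section 7 — Reportable Shipment: [the goods are of domestic origin? yes] AND [not a Scheduled Export (section 6)? yes] → satisfied.
section 1 — Qualifying Good: [Controlled Transfer (section 9)? no] OR [Reportable Shipment (section 7)? yes] → satisfied.
section 11 — Class-D Transfer: [rated operating accuracy: 3.6 microns ≤ 4.3 microns? yes] OR [the goods incorporate encryption functionality? yes] → satisfied.
section 3 — Primary Transfer: [the goods are specified on the dual-use schedule? no] OR [Class-D Transfer (section 11)? yes] → satisfied.
section 4 — Accredited Export: [the exporter holds a general authorisation? no] OR [the goods have been substantially transformed in the territory? yes] → satisfied.
section 10 — Class-T Shipment: [Primary Transfer (section 3)? yes] OR [Accredited Export (section 4)? yes] → satisfied.
section 12 — Exempt Shipment: [not a Qualifying Good (section 1)? no] AND [Class-T Shipment (section 10)? yes] → not satisfied.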